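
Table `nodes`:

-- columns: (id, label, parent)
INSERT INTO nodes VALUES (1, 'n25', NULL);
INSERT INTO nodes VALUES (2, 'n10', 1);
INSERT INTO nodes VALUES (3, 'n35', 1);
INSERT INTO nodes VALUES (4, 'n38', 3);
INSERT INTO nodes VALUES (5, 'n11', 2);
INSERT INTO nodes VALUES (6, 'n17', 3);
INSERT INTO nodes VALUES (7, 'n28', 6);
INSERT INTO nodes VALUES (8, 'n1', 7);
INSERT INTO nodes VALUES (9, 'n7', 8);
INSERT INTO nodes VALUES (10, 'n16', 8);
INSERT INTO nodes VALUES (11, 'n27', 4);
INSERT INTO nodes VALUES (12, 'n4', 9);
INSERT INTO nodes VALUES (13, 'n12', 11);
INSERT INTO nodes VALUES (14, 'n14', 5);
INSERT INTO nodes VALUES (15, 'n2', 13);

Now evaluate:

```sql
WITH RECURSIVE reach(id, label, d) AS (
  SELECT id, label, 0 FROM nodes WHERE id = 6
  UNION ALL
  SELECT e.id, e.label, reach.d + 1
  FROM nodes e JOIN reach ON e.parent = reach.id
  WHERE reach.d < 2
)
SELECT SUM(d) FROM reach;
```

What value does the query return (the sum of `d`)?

Base: id=6 (n17) at d 0.
Iteration 1: rows with parent in {6} -> n28 (id 7, d 1).
Iteration 2: rows with parent in {7} -> n1 (id 8, d 2).
Iteration 3: d < 2 fails for all current rows; recursion stops.
SUM(d) = 0 + 1 + 2 = 3.

3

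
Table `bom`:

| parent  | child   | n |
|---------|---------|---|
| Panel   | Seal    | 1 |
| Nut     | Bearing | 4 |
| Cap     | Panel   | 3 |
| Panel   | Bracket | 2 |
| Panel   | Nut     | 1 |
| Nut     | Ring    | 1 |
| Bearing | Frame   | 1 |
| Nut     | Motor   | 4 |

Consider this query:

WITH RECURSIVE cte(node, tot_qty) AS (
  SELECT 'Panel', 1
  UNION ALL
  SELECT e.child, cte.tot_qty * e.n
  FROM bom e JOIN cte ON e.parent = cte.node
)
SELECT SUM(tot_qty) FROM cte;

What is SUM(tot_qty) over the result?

Base: (Panel, tot_qty=1).
Iteration 1: components of {Panel} -> Bracket = 1*2 = 2, Nut = 1*1 = 1, Seal = 1*1 = 1.
Iteration 2: components of {Bracket,Nut,Seal} -> Bearing = 1*4 = 4, Motor = 1*4 = 4, Ring = 1*1 = 1.
Iteration 3: components of {Bearing,Motor,Ring} -> Frame = 4*1 = 4.
Iteration 4: no further components; recursion stops.
SUM(tot_qty) = 1 + 1 + 1 + 2 + 1 + 4 + 4 + 4 = 18.

18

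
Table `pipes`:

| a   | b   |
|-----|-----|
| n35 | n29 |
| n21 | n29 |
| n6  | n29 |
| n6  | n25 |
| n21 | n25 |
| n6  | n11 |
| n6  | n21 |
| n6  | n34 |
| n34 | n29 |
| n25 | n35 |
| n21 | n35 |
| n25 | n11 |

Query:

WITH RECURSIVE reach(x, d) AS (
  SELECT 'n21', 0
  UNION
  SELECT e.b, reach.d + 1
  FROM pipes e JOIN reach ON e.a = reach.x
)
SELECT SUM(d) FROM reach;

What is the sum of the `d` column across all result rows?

Base: (n21, d=0).
Iteration 1: edges from {n21} -> (n25, d=1), (n29, d=1), (n35, d=1).
Iteration 2: edges from {n25,n29,n35} -> (n11, d=2), (n29, d=2), (n35, d=2).
Iteration 3: edges from {n11,n29,n35} -> (n29, d=3).
Iteration 4: no outgoing edges from {n29}; recursion stops.
SUM(d) = 0 + 1 + 1 + 1 + 2 + 2 + 2 + 3 = 12.

12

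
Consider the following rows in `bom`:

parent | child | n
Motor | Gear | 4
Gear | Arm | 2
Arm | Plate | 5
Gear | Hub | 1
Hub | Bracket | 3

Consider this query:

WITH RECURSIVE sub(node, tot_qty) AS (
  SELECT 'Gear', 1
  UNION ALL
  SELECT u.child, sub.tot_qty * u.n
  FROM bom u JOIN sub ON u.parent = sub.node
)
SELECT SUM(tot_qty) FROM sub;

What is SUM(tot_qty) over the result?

17

Base: (Gear, tot_qty=1).
Iteration 1: components of {Gear} -> Arm = 1*2 = 2, Hub = 1*1 = 1.
Iteration 2: components of {Arm,Hub} -> Bracket = 1*3 = 3, Plate = 2*5 = 10.
Iteration 3: no further components; recursion stops.
SUM(tot_qty) = 1 + 2 + 1 + 10 + 3 = 17.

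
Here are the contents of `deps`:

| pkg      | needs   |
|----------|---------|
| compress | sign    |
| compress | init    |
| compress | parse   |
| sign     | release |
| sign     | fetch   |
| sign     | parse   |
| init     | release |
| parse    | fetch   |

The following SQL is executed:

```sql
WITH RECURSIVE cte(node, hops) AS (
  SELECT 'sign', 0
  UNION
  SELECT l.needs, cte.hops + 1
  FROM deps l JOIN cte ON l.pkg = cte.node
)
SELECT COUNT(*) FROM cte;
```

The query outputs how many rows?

Base: (sign, hops=0).
Iteration 1: edges from {sign} -> (fetch, hops=1), (parse, hops=1), (release, hops=1).
Iteration 2: edges from {fetch,parse,release} -> (fetch, hops=2).
Iteration 3: no outgoing edges from {fetch}; recursion stops.
Total rows emitted: 5.

5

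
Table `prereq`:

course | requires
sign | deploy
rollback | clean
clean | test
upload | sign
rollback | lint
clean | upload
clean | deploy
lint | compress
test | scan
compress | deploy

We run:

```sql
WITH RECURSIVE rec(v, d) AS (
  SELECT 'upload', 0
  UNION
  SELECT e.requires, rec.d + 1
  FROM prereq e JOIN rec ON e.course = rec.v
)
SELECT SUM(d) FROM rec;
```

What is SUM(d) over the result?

3

Base: (upload, d=0).
Iteration 1: edges from {upload} -> (sign, d=1).
Iteration 2: edges from {sign} -> (deploy, d=2).
Iteration 3: no outgoing edges from {deploy}; recursion stops.
SUM(d) = 0 + 1 + 2 = 3.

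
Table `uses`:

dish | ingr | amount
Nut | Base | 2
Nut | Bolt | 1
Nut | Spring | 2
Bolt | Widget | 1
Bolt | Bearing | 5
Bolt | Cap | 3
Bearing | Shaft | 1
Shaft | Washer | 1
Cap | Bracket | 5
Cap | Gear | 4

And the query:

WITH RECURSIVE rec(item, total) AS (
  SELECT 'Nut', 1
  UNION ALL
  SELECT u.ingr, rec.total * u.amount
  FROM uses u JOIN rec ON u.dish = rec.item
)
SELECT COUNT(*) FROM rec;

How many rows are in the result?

11

Base: (Nut, total=1).
Iteration 1: components of {Nut} -> Base = 1*2 = 2, Bolt = 1*1 = 1, Spring = 1*2 = 2.
Iteration 2: components of {Base,Bolt,Spring} -> Bearing = 1*5 = 5, Cap = 1*3 = 3, Widget = 1*1 = 1.
Iteration 3: components of {Bearing,Cap,Widget} -> Bracket = 3*5 = 15, Gear = 3*4 = 12, Shaft = 5*1 = 5.
Iteration 4: components of {Bracket,Gear,Shaft} -> Washer = 5*1 = 5.
Iteration 5: no further components; recursion stops.
Total rows emitted: 11.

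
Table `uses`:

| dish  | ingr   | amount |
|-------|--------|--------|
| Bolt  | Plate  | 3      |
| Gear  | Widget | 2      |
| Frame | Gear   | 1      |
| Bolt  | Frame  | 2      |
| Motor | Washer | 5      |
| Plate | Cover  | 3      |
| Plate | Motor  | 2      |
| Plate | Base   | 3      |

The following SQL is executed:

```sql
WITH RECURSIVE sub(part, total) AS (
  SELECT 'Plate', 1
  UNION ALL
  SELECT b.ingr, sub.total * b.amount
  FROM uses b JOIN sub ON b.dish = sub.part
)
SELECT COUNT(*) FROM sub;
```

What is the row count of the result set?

Base: (Plate, total=1).
Iteration 1: components of {Plate} -> Base = 1*3 = 3, Cover = 1*3 = 3, Motor = 1*2 = 2.
Iteration 2: components of {Base,Cover,Motor} -> Washer = 2*5 = 10.
Iteration 3: no further components; recursion stops.
Total rows emitted: 5.

5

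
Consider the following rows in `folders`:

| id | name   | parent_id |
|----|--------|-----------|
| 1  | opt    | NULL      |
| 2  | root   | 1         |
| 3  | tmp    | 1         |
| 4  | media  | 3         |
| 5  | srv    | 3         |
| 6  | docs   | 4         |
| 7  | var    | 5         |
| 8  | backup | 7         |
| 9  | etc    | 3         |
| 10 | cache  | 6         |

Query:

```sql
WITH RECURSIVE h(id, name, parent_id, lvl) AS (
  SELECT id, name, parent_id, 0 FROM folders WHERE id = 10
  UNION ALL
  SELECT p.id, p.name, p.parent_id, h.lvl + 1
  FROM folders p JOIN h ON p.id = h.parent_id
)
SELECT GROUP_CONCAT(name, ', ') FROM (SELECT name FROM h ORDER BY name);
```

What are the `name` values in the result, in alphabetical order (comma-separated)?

Base: id=10 (cache), parent_id=6, lvl 0.
Iteration 1: join on id=6 -> docs (id 6, parent_id=4, lvl 1).
Iteration 2: join on id=4 -> media (id 4, parent_id=3, lvl 2).
Iteration 3: join on id=3 -> tmp (id 3, parent_id=1, lvl 3).
Iteration 4: join on id=1 -> opt (id 1, parent_id=NULL, lvl 4).
Iteration 5: parent_id is NULL; no match; recursion stops.

cache, docs, media, opt, tmp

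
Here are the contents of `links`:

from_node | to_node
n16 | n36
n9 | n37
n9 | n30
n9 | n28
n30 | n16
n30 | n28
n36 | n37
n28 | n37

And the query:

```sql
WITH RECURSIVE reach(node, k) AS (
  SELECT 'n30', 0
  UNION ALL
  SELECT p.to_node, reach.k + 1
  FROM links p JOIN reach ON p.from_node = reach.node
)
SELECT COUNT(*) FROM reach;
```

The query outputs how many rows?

6

Base: (n30, k=0).
Iteration 1: edges from {n30} -> (n16, k=1), (n28, k=1).
Iteration 2: edges from {n16,n28} -> (n36, k=2), (n37, k=2).
Iteration 3: edges from {n36,n37} -> (n37, k=3).
Iteration 4: no outgoing edges from {n37}; recursion stops.
Total rows emitted: 6.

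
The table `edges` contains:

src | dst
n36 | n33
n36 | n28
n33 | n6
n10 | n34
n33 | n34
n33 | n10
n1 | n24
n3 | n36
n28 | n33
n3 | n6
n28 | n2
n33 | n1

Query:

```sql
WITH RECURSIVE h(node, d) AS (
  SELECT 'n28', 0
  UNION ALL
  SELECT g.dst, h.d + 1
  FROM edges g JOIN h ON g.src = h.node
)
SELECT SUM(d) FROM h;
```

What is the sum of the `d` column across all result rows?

Base: (n28, d=0).
Iteration 1: edges from {n28} -> (n2, d=1), (n33, d=1).
Iteration 2: edges from {n2,n33} -> (n1, d=2), (n10, d=2), (n34, d=2), (n6, d=2).
Iteration 3: edges from {n1,n10,n34,n6} -> (n24, d=3), (n34, d=3).
Iteration 4: no outgoing edges from {n24,n34}; recursion stops.
SUM(d) = 0 + 1 + 1 + 2 + 2 + 2 + 2 + 3 + 3 = 16.

16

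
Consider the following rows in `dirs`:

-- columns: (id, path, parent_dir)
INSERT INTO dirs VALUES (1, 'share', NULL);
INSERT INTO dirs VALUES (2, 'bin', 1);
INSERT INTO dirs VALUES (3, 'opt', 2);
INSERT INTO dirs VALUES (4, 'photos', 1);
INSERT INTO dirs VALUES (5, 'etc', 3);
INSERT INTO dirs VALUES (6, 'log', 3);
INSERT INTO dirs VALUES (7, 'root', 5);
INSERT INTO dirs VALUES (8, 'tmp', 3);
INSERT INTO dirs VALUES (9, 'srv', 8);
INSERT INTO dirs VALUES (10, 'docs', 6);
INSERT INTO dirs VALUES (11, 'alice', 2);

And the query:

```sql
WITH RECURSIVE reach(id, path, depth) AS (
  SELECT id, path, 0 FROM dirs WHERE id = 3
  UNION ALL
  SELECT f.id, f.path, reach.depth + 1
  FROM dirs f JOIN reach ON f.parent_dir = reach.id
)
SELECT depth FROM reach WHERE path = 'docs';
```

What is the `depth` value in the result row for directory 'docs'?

Base: id=3 (opt) at depth 0.
Iteration 1: rows with parent_dir in {3} -> etc (id 5, depth 1), log (id 6, depth 1), tmp (id 8, depth 1).
Iteration 2: rows with parent_dir in {5,6,8} -> root (id 7, depth 2), srv (id 9, depth 2), docs (id 10, depth 2).
Iteration 3: no rows with parent_dir in {7,9,10}; recursion stops.

2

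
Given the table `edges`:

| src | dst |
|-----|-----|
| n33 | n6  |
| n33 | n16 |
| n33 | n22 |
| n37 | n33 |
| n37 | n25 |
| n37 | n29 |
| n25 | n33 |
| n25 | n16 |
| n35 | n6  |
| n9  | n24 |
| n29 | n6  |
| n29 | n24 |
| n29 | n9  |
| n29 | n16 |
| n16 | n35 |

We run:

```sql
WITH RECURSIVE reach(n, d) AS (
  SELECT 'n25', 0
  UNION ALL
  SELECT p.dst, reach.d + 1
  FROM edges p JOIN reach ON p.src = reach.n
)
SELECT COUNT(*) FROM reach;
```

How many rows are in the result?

10

Base: (n25, d=0).
Iteration 1: edges from {n25} -> (n16, d=1), (n33, d=1).
Iteration 2: edges from {n16,n33} -> (n16, d=2), (n22, d=2), (n35, d=2), (n6, d=2).
Iteration 3: edges from {n16,n22,n35,n6} -> (n35, d=3), (n6, d=3).
Iteration 4: edges from {n35,n6} -> (n6, d=4).
Iteration 5: no outgoing edges from {n6}; recursion stops.
Total rows emitted: 10.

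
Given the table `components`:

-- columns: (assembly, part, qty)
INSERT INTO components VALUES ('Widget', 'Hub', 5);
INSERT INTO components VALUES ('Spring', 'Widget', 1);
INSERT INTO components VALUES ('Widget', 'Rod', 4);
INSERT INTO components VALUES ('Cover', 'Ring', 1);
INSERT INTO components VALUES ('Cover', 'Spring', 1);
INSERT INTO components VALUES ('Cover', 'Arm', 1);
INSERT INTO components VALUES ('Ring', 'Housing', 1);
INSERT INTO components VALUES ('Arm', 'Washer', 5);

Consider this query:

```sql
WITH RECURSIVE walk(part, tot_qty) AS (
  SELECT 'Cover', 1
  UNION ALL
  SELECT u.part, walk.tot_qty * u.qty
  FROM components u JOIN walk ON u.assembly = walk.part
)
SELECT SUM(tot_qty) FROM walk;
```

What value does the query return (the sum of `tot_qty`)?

Base: (Cover, tot_qty=1).
Iteration 1: components of {Cover} -> Arm = 1*1 = 1, Ring = 1*1 = 1, Spring = 1*1 = 1.
Iteration 2: components of {Arm,Ring,Spring} -> Housing = 1*1 = 1, Washer = 1*5 = 5, Widget = 1*1 = 1.
Iteration 3: components of {Housing,Washer,Widget} -> Hub = 1*5 = 5, Rod = 1*4 = 4.
Iteration 4: no further components; recursion stops.
SUM(tot_qty) = 1 + 1 + 1 + 1 + 1 + 1 + 5 + 4 + 5 = 20.

20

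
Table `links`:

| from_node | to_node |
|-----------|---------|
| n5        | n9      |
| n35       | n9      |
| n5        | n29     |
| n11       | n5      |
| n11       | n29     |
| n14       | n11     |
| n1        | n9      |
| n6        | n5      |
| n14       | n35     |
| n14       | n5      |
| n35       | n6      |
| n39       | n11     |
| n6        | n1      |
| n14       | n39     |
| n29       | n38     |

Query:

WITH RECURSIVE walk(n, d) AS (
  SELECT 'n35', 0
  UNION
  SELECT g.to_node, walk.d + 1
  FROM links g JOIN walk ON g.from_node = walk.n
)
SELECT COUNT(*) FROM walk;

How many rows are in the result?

8

Base: (n35, d=0).
Iteration 1: edges from {n35} -> (n6, d=1), (n9, d=1).
Iteration 2: edges from {n6,n9} -> (n1, d=2), (n5, d=2).
Iteration 3: edges from {n1,n5} -> (n29, d=3), (n9, d=3). [UNION drops 1 duplicate row(s)]
Iteration 4: edges from {n29,n9} -> (n38, d=4).
Iteration 5: no outgoing edges from {n38}; recursion stops.
Total rows emitted: 8.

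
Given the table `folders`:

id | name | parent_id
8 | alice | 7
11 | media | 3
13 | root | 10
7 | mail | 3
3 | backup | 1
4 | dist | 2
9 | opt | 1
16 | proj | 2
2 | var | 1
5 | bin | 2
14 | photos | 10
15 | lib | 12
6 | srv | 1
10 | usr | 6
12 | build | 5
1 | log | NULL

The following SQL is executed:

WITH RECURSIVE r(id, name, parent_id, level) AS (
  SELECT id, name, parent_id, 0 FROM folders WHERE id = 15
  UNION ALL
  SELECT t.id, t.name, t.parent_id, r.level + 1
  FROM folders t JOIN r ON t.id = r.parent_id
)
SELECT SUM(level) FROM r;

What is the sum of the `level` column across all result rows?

Base: id=15 (lib), parent_id=12, level 0.
Iteration 1: join on id=12 -> build (id 12, parent_id=5, level 1).
Iteration 2: join on id=5 -> bin (id 5, parent_id=2, level 2).
Iteration 3: join on id=2 -> var (id 2, parent_id=1, level 3).
Iteration 4: join on id=1 -> log (id 1, parent_id=NULL, level 4).
Iteration 5: parent_id is NULL; no match; recursion stops.
SUM(level) = 0 + 1 + 2 + 3 + 4 = 10.

10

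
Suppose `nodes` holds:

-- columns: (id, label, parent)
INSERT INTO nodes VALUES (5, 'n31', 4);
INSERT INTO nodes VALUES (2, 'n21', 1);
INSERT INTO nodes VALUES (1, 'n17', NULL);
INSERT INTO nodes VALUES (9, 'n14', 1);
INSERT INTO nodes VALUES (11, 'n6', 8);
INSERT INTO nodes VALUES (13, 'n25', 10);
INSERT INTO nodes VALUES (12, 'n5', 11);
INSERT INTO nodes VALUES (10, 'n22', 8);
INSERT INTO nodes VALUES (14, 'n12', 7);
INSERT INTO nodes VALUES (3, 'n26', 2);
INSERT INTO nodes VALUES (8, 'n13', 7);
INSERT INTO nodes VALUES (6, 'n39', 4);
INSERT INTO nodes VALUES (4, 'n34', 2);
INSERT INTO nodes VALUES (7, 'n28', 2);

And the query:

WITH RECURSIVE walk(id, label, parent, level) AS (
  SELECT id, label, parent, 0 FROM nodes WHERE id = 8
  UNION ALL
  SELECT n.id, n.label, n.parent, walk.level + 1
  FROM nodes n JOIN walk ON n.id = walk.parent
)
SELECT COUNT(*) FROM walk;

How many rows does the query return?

4

Base: id=8 (n13), parent=7, level 0.
Iteration 1: join on id=7 -> n28 (id 7, parent=2, level 1).
Iteration 2: join on id=2 -> n21 (id 2, parent=1, level 2).
Iteration 3: join on id=1 -> n17 (id 1, parent=NULL, level 3).
Iteration 4: parent is NULL; no match; recursion stops.
Total rows emitted: 4.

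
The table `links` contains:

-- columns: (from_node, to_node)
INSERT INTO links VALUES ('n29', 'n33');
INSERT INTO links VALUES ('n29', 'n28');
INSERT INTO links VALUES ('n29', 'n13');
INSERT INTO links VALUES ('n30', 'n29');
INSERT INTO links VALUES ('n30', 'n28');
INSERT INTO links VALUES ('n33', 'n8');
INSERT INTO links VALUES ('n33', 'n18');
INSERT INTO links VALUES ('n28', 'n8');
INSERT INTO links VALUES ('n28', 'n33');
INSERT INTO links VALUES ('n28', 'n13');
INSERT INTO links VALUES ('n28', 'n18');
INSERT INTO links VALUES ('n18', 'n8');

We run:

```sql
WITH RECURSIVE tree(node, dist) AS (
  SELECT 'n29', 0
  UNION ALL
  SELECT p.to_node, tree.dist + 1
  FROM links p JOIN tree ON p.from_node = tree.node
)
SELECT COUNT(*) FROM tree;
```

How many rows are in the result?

Base: (n29, dist=0).
Iteration 1: edges from {n29} -> (n13, dist=1), (n28, dist=1), (n33, dist=1).
Iteration 2: edges from {n13,n28,n33} -> (n13, dist=2), (n18, dist=2) x2, (n33, dist=2), (n8, dist=2) x2. [UNION ALL keeps all 6 new rows, including repeats]
Iteration 3: edges from {n13,n18,n33,n8} -> (n18, dist=3), (n8, dist=3) x3. [UNION ALL keeps all 4 new rows, including repeats]
Iteration 4: edges from {n18,n8} -> (n8, dist=4).
Iteration 5: no outgoing edges from {n8}; recursion stops.
Total rows emitted: 15.

15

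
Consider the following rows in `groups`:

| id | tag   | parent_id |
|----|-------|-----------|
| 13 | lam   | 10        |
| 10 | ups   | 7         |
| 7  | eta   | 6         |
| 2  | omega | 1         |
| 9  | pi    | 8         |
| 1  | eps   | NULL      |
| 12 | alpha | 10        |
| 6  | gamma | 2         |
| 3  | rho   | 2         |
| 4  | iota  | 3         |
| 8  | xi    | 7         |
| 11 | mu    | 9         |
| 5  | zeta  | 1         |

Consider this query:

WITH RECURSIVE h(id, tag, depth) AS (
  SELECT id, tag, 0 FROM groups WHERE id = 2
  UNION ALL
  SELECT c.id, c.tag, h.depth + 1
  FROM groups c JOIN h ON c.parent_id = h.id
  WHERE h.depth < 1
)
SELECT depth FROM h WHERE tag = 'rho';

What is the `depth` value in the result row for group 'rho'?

1

Base: id=2 (omega) at depth 0.
Iteration 1: rows with parent_id in {2} -> rho (id 3, depth 1), gamma (id 6, depth 1).
Iteration 2: depth < 1 fails for all current rows; recursion stops.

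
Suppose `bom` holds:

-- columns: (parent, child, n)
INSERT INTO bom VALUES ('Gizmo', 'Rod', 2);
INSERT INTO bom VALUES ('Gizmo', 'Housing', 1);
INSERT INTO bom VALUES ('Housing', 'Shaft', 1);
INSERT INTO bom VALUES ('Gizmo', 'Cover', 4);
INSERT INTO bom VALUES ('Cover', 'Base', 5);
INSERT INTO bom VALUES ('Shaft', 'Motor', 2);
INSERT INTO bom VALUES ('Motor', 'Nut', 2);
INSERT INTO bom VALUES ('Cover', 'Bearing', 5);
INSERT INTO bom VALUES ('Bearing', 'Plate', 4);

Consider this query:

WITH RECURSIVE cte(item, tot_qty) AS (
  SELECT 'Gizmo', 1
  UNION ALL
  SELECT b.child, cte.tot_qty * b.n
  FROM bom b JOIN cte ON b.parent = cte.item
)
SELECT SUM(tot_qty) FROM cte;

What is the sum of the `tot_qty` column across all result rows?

135

Base: (Gizmo, tot_qty=1).
Iteration 1: components of {Gizmo} -> Cover = 1*4 = 4, Housing = 1*1 = 1, Rod = 1*2 = 2.
Iteration 2: components of {Cover,Housing,Rod} -> Base = 4*5 = 20, Bearing = 4*5 = 20, Shaft = 1*1 = 1.
Iteration 3: components of {Base,Bearing,Shaft} -> Motor = 1*2 = 2, Plate = 20*4 = 80.
Iteration 4: components of {Motor,Plate} -> Nut = 2*2 = 4.
Iteration 5: no further components; recursion stops.
SUM(tot_qty) = 1 + 2 + 1 + 4 + 1 + 20 + 20 + 2 + 80 + 4 = 135.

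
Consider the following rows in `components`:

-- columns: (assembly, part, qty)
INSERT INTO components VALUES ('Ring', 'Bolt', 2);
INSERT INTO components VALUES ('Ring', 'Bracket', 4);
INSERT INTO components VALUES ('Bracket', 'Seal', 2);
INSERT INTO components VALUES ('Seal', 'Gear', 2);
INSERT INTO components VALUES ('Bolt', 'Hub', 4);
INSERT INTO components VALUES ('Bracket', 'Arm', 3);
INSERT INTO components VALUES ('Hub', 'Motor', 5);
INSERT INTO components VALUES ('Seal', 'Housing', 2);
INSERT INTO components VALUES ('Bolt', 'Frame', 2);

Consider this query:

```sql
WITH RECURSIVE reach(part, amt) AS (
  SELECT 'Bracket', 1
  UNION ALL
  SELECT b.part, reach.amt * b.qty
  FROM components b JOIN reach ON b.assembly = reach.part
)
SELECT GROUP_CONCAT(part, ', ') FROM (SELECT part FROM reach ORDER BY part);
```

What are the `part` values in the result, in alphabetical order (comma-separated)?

Arm, Bracket, Gear, Housing, Seal

Base: (Bracket, amt=1).
Iteration 1: components of {Bracket} -> Arm = 1*3 = 3, Seal = 1*2 = 2.
Iteration 2: components of {Arm,Seal} -> Gear = 2*2 = 4, Housing = 2*2 = 4.
Iteration 3: no further components; recursion stops.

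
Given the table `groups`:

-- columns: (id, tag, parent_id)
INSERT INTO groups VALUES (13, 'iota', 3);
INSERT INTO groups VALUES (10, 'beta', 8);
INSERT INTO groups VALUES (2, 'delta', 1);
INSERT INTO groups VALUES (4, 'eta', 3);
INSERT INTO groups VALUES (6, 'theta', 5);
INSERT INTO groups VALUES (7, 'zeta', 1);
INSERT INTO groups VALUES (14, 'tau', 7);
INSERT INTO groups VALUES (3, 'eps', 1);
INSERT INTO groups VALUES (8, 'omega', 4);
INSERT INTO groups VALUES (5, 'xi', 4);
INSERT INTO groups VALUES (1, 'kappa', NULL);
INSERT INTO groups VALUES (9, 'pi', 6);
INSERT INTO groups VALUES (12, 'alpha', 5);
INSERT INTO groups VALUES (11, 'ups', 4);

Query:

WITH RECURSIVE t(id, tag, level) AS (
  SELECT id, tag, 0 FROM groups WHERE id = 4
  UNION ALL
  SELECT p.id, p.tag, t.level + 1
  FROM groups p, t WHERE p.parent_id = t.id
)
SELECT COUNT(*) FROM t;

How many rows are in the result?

8

Base: id=4 (eta) at level 0.
Iteration 1: rows with parent_id in {4} -> xi (id 5, level 1), omega (id 8, level 1), ups (id 11, level 1).
Iteration 2: rows with parent_id in {5,8,11} -> theta (id 6, level 2), beta (id 10, level 2), alpha (id 12, level 2).
Iteration 3: rows with parent_id in {6,10,12} -> pi (id 9, level 3).
Iteration 4: no rows with parent_id in {9}; recursion stops.
Total rows emitted: 8.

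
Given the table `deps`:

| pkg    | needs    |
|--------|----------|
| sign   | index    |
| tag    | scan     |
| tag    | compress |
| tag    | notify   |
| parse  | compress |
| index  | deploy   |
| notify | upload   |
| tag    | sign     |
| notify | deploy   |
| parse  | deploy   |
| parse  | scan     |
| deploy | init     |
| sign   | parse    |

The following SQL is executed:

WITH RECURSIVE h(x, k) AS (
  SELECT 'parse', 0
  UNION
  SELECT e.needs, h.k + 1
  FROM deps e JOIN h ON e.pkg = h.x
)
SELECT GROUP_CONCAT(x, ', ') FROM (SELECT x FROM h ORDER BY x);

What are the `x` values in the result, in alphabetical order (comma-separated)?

Base: (parse, k=0).
Iteration 1: edges from {parse} -> (compress, k=1), (deploy, k=1), (scan, k=1).
Iteration 2: edges from {compress,deploy,scan} -> (init, k=2).
Iteration 3: no outgoing edges from {init}; recursion stops.

compress, deploy, init, parse, scan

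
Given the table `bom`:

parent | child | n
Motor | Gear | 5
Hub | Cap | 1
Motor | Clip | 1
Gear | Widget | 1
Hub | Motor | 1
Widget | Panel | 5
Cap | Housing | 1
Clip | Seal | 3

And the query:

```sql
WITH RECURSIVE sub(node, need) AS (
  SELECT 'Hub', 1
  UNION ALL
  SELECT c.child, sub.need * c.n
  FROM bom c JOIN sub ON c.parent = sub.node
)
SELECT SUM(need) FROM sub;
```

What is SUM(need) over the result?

43

Base: (Hub, need=1).
Iteration 1: components of {Hub} -> Cap = 1*1 = 1, Motor = 1*1 = 1.
Iteration 2: components of {Cap,Motor} -> Clip = 1*1 = 1, Gear = 1*5 = 5, Housing = 1*1 = 1.
Iteration 3: components of {Clip,Gear,Housing} -> Seal = 1*3 = 3, Widget = 5*1 = 5.
Iteration 4: components of {Seal,Widget} -> Panel = 5*5 = 25.
Iteration 5: no further components; recursion stops.
SUM(need) = 1 + 1 + 1 + 1 + 1 + 5 + 3 + 5 + 25 = 43.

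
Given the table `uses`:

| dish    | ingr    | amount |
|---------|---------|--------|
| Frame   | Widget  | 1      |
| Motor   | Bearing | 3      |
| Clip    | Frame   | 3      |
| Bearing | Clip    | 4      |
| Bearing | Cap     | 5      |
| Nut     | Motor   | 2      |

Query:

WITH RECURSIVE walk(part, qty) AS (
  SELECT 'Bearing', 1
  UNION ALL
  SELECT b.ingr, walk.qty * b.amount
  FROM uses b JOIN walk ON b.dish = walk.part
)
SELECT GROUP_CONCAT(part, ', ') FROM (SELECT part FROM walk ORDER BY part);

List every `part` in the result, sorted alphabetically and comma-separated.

Base: (Bearing, qty=1).
Iteration 1: components of {Bearing} -> Cap = 1*5 = 5, Clip = 1*4 = 4.
Iteration 2: components of {Cap,Clip} -> Frame = 4*3 = 12.
Iteration 3: components of {Frame} -> Widget = 12*1 = 12.
Iteration 4: no further components; recursion stops.

Bearing, Cap, Clip, Frame, Widget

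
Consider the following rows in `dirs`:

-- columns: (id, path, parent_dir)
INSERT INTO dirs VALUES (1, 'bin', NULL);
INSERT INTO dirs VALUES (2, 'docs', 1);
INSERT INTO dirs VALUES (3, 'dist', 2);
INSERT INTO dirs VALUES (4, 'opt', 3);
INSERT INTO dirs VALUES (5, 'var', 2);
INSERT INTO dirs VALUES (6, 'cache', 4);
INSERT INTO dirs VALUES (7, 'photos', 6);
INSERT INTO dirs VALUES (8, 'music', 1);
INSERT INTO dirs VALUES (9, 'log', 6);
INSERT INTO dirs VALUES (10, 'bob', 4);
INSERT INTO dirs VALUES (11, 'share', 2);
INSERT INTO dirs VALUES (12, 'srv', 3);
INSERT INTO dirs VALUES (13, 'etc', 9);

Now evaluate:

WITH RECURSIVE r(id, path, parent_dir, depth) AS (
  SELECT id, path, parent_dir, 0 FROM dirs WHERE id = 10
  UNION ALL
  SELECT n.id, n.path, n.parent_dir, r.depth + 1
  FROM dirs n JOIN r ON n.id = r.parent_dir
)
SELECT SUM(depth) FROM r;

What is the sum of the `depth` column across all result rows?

Base: id=10 (bob), parent_dir=4, depth 0.
Iteration 1: join on id=4 -> opt (id 4, parent_dir=3, depth 1).
Iteration 2: join on id=3 -> dist (id 3, parent_dir=2, depth 2).
Iteration 3: join on id=2 -> docs (id 2, parent_dir=1, depth 3).
Iteration 4: join on id=1 -> bin (id 1, parent_dir=NULL, depth 4).
Iteration 5: parent_dir is NULL; no match; recursion stops.
SUM(depth) = 0 + 1 + 2 + 3 + 4 = 10.

10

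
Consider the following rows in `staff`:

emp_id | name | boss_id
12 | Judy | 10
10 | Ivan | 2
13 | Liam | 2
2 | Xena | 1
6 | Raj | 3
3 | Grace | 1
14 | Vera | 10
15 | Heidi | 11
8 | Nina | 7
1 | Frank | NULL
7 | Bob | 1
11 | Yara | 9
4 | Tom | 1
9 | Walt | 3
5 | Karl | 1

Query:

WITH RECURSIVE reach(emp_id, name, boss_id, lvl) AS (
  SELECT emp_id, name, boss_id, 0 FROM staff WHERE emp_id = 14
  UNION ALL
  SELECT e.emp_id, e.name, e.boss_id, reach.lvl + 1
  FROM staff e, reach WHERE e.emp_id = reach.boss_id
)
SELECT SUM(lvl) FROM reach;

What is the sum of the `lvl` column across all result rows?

Base: emp_id=14 (Vera), boss_id=10, lvl 0.
Iteration 1: join on emp_id=10 -> Ivan (id 10, boss_id=2, lvl 1).
Iteration 2: join on emp_id=2 -> Xena (id 2, boss_id=1, lvl 2).
Iteration 3: join on emp_id=1 -> Frank (id 1, boss_id=NULL, lvl 3).
Iteration 4: boss_id is NULL; no match; recursion stops.
SUM(lvl) = 0 + 1 + 2 + 3 = 6.

6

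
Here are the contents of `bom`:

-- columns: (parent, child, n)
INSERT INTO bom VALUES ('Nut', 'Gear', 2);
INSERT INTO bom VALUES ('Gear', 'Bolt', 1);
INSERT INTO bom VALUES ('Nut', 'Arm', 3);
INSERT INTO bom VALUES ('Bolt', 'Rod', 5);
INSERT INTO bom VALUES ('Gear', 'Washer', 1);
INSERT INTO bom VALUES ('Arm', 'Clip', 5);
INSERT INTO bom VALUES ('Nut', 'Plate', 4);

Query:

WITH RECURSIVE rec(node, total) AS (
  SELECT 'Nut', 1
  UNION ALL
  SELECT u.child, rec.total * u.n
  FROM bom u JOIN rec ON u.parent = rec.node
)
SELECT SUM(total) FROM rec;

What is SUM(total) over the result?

39

Base: (Nut, total=1).
Iteration 1: components of {Nut} -> Arm = 1*3 = 3, Gear = 1*2 = 2, Plate = 1*4 = 4.
Iteration 2: components of {Arm,Gear,Plate} -> Bolt = 2*1 = 2, Clip = 3*5 = 15, Washer = 2*1 = 2.
Iteration 3: components of {Bolt,Clip,Washer} -> Rod = 2*5 = 10.
Iteration 4: no further components; recursion stops.
SUM(total) = 1 + 2 + 3 + 4 + 2 + 2 + 15 + 10 = 39.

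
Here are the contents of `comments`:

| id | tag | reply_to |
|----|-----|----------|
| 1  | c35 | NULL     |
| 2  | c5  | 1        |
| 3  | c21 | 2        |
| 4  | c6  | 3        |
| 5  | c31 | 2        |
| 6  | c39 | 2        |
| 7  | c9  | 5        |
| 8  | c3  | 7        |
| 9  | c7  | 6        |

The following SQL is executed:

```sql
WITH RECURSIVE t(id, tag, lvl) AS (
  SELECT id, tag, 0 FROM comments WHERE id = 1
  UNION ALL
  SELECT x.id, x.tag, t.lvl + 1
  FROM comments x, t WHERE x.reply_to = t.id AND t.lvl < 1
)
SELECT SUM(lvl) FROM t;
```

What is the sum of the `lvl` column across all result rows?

1

Base: id=1 (c35) at lvl 0.
Iteration 1: rows with reply_to in {1} -> c5 (id 2, lvl 1).
Iteration 2: lvl < 1 fails for all current rows; recursion stops.
SUM(lvl) = 0 + 1 = 1.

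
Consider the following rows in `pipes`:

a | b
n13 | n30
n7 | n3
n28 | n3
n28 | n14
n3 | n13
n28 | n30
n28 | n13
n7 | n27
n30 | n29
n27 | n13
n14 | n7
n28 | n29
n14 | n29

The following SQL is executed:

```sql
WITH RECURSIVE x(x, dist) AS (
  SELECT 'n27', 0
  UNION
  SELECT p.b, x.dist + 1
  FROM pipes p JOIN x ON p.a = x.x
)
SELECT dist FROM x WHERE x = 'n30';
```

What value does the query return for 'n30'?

Base: (n27, dist=0).
Iteration 1: edges from {n27} -> (n13, dist=1).
Iteration 2: edges from {n13} -> (n30, dist=2).
Iteration 3: edges from {n30} -> (n29, dist=3).
Iteration 4: no outgoing edges from {n29}; recursion stops.

2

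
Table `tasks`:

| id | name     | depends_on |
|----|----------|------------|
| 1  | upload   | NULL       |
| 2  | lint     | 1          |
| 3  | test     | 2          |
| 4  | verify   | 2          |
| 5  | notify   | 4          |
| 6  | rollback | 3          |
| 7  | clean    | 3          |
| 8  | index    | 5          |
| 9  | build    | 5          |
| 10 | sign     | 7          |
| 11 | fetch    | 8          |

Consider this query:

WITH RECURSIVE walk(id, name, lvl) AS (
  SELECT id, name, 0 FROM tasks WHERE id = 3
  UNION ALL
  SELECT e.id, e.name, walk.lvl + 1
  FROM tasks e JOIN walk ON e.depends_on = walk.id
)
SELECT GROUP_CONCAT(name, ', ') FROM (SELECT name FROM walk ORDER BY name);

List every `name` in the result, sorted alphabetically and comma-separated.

clean, rollback, sign, test

Base: id=3 (test) at lvl 0.
Iteration 1: rows with depends_on in {3} -> rollback (id 6, lvl 1), clean (id 7, lvl 1).
Iteration 2: rows with depends_on in {6,7} -> sign (id 10, lvl 2).
Iteration 3: no rows with depends_on in {10}; recursion stops.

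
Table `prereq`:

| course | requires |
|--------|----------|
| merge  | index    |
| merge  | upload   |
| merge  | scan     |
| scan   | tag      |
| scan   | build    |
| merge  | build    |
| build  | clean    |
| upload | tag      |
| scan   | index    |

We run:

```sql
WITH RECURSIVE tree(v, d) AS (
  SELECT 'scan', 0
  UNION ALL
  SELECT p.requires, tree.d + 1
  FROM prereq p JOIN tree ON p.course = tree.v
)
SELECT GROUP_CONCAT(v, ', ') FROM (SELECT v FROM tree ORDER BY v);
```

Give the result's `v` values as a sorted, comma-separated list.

Base: (scan, d=0).
Iteration 1: edges from {scan} -> (build, d=1), (index, d=1), (tag, d=1).
Iteration 2: edges from {build,index,tag} -> (clean, d=2).
Iteration 3: no outgoing edges from {clean}; recursion stops.

build, clean, index, scan, tag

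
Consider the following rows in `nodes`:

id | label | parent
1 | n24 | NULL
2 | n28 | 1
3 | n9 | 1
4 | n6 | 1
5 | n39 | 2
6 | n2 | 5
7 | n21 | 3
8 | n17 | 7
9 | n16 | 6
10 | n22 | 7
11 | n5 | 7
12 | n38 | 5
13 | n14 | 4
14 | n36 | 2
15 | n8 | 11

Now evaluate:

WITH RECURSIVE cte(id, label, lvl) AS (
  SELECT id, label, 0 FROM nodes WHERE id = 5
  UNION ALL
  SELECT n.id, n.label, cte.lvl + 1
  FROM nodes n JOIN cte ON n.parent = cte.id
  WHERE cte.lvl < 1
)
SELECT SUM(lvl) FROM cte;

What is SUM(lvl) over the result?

2

Base: id=5 (n39) at lvl 0.
Iteration 1: rows with parent in {5} -> n2 (id 6, lvl 1), n38 (id 12, lvl 1).
Iteration 2: lvl < 1 fails for all current rows; recursion stops.
SUM(lvl) = 0 + 1 + 1 = 2.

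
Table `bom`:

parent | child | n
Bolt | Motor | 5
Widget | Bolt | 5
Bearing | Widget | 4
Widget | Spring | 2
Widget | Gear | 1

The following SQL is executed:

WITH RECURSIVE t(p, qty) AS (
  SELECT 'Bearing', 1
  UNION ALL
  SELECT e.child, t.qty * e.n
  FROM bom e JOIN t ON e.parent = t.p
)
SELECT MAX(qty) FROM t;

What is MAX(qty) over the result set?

Base: (Bearing, qty=1).
Iteration 1: components of {Bearing} -> Widget = 1*4 = 4.
Iteration 2: components of {Widget} -> Bolt = 4*5 = 20, Gear = 4*1 = 4, Spring = 4*2 = 8.
Iteration 3: components of {Bolt,Gear,Spring} -> Motor = 20*5 = 100.
Iteration 4: no further components; recursion stops.
qty values: 1, 4, 20, 4, 8, 100; the maximum is 100.

100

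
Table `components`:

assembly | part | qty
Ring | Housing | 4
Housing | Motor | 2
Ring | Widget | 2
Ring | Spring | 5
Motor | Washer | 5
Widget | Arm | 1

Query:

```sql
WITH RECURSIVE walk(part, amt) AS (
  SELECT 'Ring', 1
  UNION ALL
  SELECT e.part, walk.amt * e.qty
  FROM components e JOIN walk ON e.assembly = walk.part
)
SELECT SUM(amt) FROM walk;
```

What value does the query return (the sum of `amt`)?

62

Base: (Ring, amt=1).
Iteration 1: components of {Ring} -> Housing = 1*4 = 4, Spring = 1*5 = 5, Widget = 1*2 = 2.
Iteration 2: components of {Housing,Spring,Widget} -> Arm = 2*1 = 2, Motor = 4*2 = 8.
Iteration 3: components of {Arm,Motor} -> Washer = 8*5 = 40.
Iteration 4: no further components; recursion stops.
SUM(amt) = 1 + 4 + 2 + 5 + 8 + 2 + 40 = 62.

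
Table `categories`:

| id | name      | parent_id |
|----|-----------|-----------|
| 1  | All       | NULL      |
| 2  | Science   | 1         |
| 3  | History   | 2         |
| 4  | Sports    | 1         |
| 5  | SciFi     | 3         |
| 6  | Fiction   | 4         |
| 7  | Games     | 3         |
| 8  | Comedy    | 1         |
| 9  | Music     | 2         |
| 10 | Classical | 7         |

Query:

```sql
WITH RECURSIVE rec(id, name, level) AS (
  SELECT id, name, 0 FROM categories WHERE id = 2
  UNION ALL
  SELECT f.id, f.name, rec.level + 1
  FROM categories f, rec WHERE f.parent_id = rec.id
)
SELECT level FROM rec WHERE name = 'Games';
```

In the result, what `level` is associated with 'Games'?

2

Base: id=2 (Science) at level 0.
Iteration 1: rows with parent_id in {2} -> History (id 3, level 1), Music (id 9, level 1).
Iteration 2: rows with parent_id in {3,9} -> SciFi (id 5, level 2), Games (id 7, level 2).
Iteration 3: rows with parent_id in {5,7} -> Classical (id 10, level 3).
Iteration 4: no rows with parent_id in {10}; recursion stops.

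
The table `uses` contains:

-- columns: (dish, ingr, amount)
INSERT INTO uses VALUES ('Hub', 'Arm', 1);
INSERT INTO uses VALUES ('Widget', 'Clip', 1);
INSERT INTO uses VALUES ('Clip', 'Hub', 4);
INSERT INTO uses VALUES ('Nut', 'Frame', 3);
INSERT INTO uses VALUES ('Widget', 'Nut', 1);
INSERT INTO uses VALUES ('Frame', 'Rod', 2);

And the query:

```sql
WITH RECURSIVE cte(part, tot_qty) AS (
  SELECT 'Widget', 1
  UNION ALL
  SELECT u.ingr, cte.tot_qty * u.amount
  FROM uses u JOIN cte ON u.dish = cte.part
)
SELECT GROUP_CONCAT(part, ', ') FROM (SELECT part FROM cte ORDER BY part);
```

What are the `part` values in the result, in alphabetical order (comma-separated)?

Base: (Widget, tot_qty=1).
Iteration 1: components of {Widget} -> Clip = 1*1 = 1, Nut = 1*1 = 1.
Iteration 2: components of {Clip,Nut} -> Frame = 1*3 = 3, Hub = 1*4 = 4.
Iteration 3: components of {Frame,Hub} -> Arm = 4*1 = 4, Rod = 3*2 = 6.
Iteration 4: no further components; recursion stops.

Arm, Clip, Frame, Hub, Nut, Rod, Widget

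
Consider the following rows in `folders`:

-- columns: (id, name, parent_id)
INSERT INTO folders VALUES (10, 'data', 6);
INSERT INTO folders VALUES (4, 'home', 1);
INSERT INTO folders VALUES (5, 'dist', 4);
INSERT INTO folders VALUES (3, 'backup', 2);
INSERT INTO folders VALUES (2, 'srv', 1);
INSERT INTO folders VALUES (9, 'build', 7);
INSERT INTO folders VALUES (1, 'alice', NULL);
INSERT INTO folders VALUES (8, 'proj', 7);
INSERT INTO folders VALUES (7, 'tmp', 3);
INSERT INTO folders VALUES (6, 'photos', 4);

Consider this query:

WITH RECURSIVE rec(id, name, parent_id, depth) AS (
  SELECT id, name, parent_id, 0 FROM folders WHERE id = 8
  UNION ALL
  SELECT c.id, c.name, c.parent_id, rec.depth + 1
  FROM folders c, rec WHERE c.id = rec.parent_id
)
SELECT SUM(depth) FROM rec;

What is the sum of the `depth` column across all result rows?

10

Base: id=8 (proj), parent_id=7, depth 0.
Iteration 1: join on id=7 -> tmp (id 7, parent_id=3, depth 1).
Iteration 2: join on id=3 -> backup (id 3, parent_id=2, depth 2).
Iteration 3: join on id=2 -> srv (id 2, parent_id=1, depth 3).
Iteration 4: join on id=1 -> alice (id 1, parent_id=NULL, depth 4).
Iteration 5: parent_id is NULL; no match; recursion stops.
SUM(depth) = 0 + 1 + 2 + 3 + 4 = 10.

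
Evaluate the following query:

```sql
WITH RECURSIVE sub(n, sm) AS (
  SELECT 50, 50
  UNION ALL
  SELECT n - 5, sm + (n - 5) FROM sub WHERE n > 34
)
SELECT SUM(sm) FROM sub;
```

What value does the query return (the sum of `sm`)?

650

Base: n=50, sm=50.
Iteration 1: 50 > 34 holds -> n = 50 - 5 = 45, sm = 50 + 45 = 95.
Iteration 2: 45 > 34 holds -> n = 45 - 5 = 40, sm = 95 + 40 = 135.
Iteration 3: 40 > 34 holds -> n = 40 - 5 = 35, sm = 135 + 35 = 170.
Iteration 4: 35 > 34 holds -> n = 35 - 5 = 30, sm = 170 + 30 = 200.
Iteration 5: 30 > 34 fails; recursion stops.
SUM(sm) = 50 + 95 + 135 + 170 + 200 = 650.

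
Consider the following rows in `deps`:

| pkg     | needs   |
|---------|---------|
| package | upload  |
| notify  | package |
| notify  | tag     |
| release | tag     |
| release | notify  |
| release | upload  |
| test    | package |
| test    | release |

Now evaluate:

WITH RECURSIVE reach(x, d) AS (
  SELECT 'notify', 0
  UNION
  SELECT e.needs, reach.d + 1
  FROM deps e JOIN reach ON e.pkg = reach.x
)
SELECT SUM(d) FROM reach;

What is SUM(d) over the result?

Base: (notify, d=0).
Iteration 1: edges from {notify} -> (package, d=1), (tag, d=1).
Iteration 2: edges from {package,tag} -> (upload, d=2).
Iteration 3: no outgoing edges from {upload}; recursion stops.
SUM(d) = 0 + 1 + 1 + 2 = 4.

4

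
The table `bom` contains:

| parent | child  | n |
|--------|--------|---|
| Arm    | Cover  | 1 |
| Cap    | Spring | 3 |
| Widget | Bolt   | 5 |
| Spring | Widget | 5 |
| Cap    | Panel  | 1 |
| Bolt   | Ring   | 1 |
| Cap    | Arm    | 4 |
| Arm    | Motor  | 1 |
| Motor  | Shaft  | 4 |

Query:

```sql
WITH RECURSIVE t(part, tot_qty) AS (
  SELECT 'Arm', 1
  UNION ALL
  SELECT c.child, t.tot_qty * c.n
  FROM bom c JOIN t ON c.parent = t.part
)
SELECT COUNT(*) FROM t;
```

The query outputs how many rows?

Base: (Arm, tot_qty=1).
Iteration 1: components of {Arm} -> Cover = 1*1 = 1, Motor = 1*1 = 1.
Iteration 2: components of {Cover,Motor} -> Shaft = 1*4 = 4.
Iteration 3: no further components; recursion stops.
Total rows emitted: 4.

4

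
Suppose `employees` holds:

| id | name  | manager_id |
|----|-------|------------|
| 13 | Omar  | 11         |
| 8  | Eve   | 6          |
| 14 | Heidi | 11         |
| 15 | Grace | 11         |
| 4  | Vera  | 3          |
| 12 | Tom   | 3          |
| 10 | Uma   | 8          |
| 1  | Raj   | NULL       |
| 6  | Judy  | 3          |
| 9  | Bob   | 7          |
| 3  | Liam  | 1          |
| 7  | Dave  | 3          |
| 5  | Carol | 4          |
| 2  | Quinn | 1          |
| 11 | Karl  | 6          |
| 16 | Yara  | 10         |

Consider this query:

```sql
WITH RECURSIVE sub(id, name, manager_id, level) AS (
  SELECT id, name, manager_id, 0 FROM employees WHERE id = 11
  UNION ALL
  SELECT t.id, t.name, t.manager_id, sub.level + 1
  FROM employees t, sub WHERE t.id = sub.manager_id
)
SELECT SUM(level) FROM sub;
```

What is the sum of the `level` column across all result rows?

6

Base: id=11 (Karl), manager_id=6, level 0.
Iteration 1: join on id=6 -> Judy (id 6, manager_id=3, level 1).
Iteration 2: join on id=3 -> Liam (id 3, manager_id=1, level 2).
Iteration 3: join on id=1 -> Raj (id 1, manager_id=NULL, level 3).
Iteration 4: manager_id is NULL; no match; recursion stops.
SUM(level) = 0 + 1 + 2 + 3 = 6.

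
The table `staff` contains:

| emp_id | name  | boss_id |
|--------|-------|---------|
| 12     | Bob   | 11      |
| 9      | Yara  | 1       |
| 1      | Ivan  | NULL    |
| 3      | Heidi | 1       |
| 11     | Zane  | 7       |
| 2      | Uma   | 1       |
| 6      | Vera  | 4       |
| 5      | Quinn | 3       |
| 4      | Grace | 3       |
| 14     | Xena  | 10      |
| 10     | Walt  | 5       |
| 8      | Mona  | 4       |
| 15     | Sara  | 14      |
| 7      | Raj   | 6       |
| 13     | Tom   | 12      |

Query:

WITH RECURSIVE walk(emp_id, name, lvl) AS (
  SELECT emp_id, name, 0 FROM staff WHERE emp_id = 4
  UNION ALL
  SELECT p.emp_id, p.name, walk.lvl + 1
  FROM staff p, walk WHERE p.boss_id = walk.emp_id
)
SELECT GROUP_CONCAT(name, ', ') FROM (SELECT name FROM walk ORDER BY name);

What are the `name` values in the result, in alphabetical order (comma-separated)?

Bob, Grace, Mona, Raj, Tom, Vera, Zane

Base: emp_id=4 (Grace) at lvl 0.
Iteration 1: rows with boss_id in {4} -> Vera (id 6, lvl 1), Mona (id 8, lvl 1).
Iteration 2: rows with boss_id in {6,8} -> Raj (id 7, lvl 2).
Iteration 3: rows with boss_id in {7} -> Zane (id 11, lvl 3).
Iteration 4: rows with boss_id in {11} -> Bob (id 12, lvl 4).
Iteration 5: rows with boss_id in {12} -> Tom (id 13, lvl 5).
Iteration 6: no rows with boss_id in {13}; recursion stops.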